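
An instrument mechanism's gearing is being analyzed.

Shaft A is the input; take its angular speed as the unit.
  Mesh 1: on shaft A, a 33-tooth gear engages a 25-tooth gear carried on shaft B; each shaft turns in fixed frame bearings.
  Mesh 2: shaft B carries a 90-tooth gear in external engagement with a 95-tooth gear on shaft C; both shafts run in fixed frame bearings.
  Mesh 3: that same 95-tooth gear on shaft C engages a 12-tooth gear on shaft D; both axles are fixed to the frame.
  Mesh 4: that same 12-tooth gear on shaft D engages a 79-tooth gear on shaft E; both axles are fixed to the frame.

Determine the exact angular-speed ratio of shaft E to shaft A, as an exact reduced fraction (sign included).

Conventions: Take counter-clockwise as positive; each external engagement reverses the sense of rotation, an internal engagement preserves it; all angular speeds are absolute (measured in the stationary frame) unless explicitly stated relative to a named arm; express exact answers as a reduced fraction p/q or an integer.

594/395

class = fixed-axis compound train [4 meshes; 4 ratios multiply, 4 sense flips]
mesh 1 [33T→25T]: running ratio 33/25, sense −
mesh 2 [90T→95T]: running ratio 594/475, sense +
mesh 3 [95T→12T]: running ratio 99/10, sense −
mesh 4 [12T→79T]: running ratio 594/395, sense +
ω_out/ω_in = 594/395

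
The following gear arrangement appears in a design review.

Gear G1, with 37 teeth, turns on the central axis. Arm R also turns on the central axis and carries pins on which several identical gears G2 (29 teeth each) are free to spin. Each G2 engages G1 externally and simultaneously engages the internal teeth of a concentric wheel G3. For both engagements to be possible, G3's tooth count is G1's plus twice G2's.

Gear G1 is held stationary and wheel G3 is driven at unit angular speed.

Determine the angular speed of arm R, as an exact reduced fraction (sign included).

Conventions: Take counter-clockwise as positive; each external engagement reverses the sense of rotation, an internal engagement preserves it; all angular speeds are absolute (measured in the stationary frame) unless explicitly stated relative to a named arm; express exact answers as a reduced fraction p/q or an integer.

planetary set (37T centre, 29T on arm, 95T internal) — Willis relation
ring teeth: 37 + 2·29 = 95
37(ω_sun−ω_arm) = −95(ω_ring−ω_arm),  ω_sun = 0, ω_ring = 1
37(0−ω_arm) = −95(1−ω_arm)  ⇒  132·ω_arm = 95  ⇒  ω_arm = 95/132
exact speed ratio = 95/132

95/132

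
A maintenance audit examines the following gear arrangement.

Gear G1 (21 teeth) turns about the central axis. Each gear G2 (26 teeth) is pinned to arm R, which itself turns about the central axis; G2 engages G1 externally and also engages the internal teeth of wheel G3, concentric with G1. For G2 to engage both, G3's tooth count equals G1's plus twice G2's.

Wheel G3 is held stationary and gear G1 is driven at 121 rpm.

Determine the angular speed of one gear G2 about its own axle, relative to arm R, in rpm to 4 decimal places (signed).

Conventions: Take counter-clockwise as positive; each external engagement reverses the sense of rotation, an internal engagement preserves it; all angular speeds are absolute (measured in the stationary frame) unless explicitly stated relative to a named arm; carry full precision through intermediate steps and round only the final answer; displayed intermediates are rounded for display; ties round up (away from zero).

planetary set (21T centre, 26T on arm, 73T internal) — Willis relation
normalise by the input: solve with ω_sun = 1, then scale by 121 rpm
ring teeth: 21 + 2·26 = 73
21(ω_sun−ω_arm) = −73(ω_ring−ω_arm),  ω_ring = 0, ω_sun = 1
21(1−ω_arm) = −73(0−ω_arm)  ⇒  94·ω_arm = 21  ⇒  ω_arm = 21/94
sun–planet mesh: 21·(1−21/94) = −26·(ω_p−ω_arm)  ⇒  ω_p−ω_arm = -1533/2444
scale: ω_p−ω_arm = -1533/2444 × 121 rpm = -75.8973 rpm

-75.8973 rpm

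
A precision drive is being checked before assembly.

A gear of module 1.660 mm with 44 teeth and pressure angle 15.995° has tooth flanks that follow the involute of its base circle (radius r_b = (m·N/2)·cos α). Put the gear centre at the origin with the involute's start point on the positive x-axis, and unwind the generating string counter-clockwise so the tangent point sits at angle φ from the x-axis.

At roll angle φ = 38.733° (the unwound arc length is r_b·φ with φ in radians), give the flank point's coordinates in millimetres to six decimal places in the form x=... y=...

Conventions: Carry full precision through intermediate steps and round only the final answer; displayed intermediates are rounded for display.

x=42.234442 y=3.452700

class = single-mesh tooth geometry [base-circle involute, m = 1.660, 44T]
pitch radius r_p = m·N/2 = 1.660·44/2 = 36.520000
base radius r_b = r_p·cos α = 36.520000·cos 15.995° = 35.106155
roll angle φ = 38.733° = 0.67601838 rad
x = r_b·(cos φ + φ·sin φ) = 42.234442
y = r_b·(sin φ − φ·cos φ) = 3.452700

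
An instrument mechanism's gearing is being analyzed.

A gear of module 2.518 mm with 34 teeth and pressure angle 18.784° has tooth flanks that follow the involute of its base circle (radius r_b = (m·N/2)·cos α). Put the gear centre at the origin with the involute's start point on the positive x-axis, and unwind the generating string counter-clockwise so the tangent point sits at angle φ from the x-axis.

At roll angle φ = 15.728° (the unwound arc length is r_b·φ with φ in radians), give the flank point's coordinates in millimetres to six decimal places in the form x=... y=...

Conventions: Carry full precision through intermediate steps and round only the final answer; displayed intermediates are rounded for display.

x=42.024362 y=0.277326

topology: single-mesh involute geometry — m = 2.518, N = 34
pitch radius r_p = m·N/2 = 2.518·34/2 = 42.806000
base radius r_b = r_p·cos α = 42.806000·cos 18.784° = 40.526119
roll angle φ = 15.728° = 0.27450538 rad
x = r_b·(cos φ + φ·sin φ) = 42.024362
y = r_b·(sin φ − φ·cos φ) = 0.277326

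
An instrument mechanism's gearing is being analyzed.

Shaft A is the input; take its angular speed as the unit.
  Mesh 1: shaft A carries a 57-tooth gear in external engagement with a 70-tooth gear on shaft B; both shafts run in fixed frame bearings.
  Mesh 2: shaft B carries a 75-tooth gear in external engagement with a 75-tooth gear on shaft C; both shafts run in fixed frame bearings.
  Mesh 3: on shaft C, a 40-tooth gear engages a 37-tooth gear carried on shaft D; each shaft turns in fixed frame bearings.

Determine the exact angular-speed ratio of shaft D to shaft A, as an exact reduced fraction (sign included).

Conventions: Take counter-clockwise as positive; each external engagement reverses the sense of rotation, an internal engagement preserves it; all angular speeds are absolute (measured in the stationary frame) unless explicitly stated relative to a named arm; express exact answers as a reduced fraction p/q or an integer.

class = fixed-axis compound train [3 meshes; 3 ratios multiply, 3 sense flips]
mesh 1 [57T→70T]: running ratio 57/70, sense −
mesh 2 [75T→75T]: running ratio 57/70, sense +
mesh 3 [40T→37T]: running ratio 228/259, sense −
ω_out/ω_in = -228/259

-228/259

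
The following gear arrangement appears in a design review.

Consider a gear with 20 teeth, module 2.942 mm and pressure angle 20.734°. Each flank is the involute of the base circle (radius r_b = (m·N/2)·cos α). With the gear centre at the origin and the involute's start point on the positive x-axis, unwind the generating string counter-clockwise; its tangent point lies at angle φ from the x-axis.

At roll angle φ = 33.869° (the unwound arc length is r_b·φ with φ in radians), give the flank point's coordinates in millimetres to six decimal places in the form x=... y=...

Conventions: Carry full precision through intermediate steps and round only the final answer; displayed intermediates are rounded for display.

x=31.909928 y=1.829064

single-mesh involute tooth geometry (20T wheel at module 2.942)
pitch radius r_p = m·N/2 = 2.942·20/2 = 29.420000
base radius r_b = r_p·cos α = 29.420000·cos 20.734° = 27.514588
roll angle φ = 33.869° = 0.59112556 rad
x = r_b·(cos φ + φ·sin φ) = 31.909928
y = r_b·(sin φ − φ·cos φ) = 1.829064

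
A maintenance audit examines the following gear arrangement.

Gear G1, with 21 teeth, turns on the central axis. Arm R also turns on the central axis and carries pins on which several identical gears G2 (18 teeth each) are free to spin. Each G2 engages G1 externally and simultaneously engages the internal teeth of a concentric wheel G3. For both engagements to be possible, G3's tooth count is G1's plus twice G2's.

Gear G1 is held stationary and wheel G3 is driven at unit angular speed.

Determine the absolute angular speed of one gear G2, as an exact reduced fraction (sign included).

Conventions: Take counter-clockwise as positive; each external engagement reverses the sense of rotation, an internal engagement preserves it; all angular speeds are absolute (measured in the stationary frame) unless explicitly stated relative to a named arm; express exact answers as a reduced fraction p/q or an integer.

planetary set (21T centre, 18T on arm, 57T internal) — Willis relation
ring teeth: 21 + 2·18 = 57
21(ω_sun−ω_arm) = −57(ω_ring−ω_arm),  ω_sun = 0, ω_ring = 1
21(0−ω_arm) = −57(1−ω_arm)  ⇒  78·ω_arm = 57  ⇒  ω_arm = 19/26
sun–planet mesh: 21·(0−19/26) = −18·(ω_p−ω_arm)  ⇒  ω_p−ω_arm = 133/156
ω_p = 19/26 + 133/156 = 19/12
exact speed ratio = 19/12

19/12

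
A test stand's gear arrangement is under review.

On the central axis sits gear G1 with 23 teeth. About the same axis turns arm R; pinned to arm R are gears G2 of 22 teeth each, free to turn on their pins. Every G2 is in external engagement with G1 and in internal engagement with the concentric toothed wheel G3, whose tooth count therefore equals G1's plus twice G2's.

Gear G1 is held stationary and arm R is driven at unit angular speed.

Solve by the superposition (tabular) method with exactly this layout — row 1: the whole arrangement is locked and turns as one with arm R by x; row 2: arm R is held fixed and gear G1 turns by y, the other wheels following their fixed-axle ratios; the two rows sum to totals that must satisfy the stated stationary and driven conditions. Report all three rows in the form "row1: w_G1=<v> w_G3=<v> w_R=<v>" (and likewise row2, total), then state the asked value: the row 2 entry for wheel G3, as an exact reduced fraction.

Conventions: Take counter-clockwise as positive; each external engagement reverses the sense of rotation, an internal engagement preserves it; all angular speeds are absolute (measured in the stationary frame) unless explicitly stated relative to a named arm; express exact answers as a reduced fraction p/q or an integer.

row1: w_G1=1 w_G3=1 w_R=1
row2: w_G1=-1 w_G3=23/67 w_R=0
total: w_G1=0 w_G3=90/67 w_R=1
asked value: 23/67

class = planetary set [G3 = 23+2·22 = 67; Willis about the carrier]
row 1: whole set turns with the arm by x
row 2 (arm held, sun turns y): ω_ring = −(23/67)·y, ω_arm = 0
boundary: total ω_sun = x + y = 0 and total ω_arm = x = 1  ⇒  y = -1, x = 1
row 2 ring = −(23/67)·(-1) = 23/67
totals (row 1 + row 2): sun 1 + (-1) = 0, ring 1 + 23/67 = 90/67, arm 1 + 0 = 1
asked cell (row2, ring) = 23/67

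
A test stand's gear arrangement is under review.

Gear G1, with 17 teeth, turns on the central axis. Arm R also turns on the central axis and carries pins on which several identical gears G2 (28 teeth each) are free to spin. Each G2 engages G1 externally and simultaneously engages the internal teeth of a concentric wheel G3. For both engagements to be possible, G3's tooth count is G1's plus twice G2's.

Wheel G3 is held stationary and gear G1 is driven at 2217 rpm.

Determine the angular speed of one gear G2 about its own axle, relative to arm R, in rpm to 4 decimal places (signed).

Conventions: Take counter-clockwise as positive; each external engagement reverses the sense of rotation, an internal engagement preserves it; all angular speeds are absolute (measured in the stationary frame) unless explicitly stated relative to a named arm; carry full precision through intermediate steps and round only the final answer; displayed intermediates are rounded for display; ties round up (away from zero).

-1091.7845 rpm

planetary set (17T centre, 28T on arm, 73T internal) — Willis relation
normalise by the input: solve with ω_sun = 1, then scale by 2217 rpm
ring teeth: 17 + 2·28 = 73
17(ω_sun−ω_arm) = −73(ω_ring−ω_arm),  ω_ring = 0, ω_sun = 1
17(1−ω_arm) = −73(0−ω_arm)  ⇒  90·ω_arm = 17  ⇒  ω_arm = 17/90
sun–planet mesh: 17·(1−17/90) = −28·(ω_p−ω_arm)  ⇒  ω_p−ω_arm = -1241/2520
scale: ω_p−ω_arm = -1241/2520 × 2217 rpm = -1091.7845 rpm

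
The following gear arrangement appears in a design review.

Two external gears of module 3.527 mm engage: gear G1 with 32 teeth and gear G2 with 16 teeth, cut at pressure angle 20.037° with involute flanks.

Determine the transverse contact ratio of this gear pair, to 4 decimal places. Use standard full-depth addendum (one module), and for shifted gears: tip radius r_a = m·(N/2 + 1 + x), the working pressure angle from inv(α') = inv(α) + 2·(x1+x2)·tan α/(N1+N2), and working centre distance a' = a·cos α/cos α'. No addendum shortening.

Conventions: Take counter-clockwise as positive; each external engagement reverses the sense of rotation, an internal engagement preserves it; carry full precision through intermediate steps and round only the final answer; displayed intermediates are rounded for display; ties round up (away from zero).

1.5818

recognized (one external pair, fixed centres): single-mesh tooth geometry, m = 3.527, N1 = 32, N2 = 16
base radii: r_b1 = 53.016259, r_b2 = 26.508129
tip radii: r_a1 = 59.959000, r_a2 = 31.743000
no profile shift: α' = α, a' = a
action lengths: √(r_a1²−r_b1²) = 28.006392, √(r_a2²−r_b2²) = 17.462449
base pitch p_b = π·m·cos α = 10.409718
CR = (28.006392 + 17.462449 − 84.648000·sin 20.03700°)/10.409718 = 1.581806
contact ratio ≈ 1.5818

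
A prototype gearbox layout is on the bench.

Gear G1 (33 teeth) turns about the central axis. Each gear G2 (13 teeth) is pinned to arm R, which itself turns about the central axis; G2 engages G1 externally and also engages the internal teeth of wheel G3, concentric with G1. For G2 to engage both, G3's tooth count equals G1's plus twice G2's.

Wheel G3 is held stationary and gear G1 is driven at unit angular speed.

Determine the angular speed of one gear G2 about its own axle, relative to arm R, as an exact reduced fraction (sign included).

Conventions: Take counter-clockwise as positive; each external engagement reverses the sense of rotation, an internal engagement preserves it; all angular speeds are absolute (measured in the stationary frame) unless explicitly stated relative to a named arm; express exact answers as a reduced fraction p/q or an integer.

class = planetary set [G3 = 33+2·13 = 59; Willis about the carrier]
ring teeth: 33 + 2·13 = 59
33(ω_sun−ω_arm) = −59(ω_ring−ω_arm),  ω_ring = 0, ω_sun = 1
33(1−ω_arm) = −59(0−ω_arm)  ⇒  92·ω_arm = 33  ⇒  ω_arm = 33/92
sun–planet mesh: 33·(1−33/92) = −13·(ω_p−ω_arm)  ⇒  ω_p−ω_arm = -1947/1196
exact speed ratio = -1947/1196

-1947/1196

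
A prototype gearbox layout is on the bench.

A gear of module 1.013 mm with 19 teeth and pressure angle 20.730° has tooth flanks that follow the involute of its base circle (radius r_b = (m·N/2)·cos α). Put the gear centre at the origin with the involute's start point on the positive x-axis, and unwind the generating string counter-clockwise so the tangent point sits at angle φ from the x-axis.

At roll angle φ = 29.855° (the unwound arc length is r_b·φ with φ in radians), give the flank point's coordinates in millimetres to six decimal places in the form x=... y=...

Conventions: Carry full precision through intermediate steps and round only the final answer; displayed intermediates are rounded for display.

class = single-mesh tooth geometry [base-circle involute, m = 1.013, 19T]
pitch radius r_p = m·N/2 = 1.013·19/2 = 9.623500
base radius r_b = r_p·cos α = 9.623500·cos 20.730° = 9.000463
roll angle φ = 29.855° = 0.52106805 rad
x = r_b·(cos φ + φ·sin φ) = 10.140635
y = r_b·(sin φ − φ·cos φ) = 0.413037

x=10.140635 y=0.413037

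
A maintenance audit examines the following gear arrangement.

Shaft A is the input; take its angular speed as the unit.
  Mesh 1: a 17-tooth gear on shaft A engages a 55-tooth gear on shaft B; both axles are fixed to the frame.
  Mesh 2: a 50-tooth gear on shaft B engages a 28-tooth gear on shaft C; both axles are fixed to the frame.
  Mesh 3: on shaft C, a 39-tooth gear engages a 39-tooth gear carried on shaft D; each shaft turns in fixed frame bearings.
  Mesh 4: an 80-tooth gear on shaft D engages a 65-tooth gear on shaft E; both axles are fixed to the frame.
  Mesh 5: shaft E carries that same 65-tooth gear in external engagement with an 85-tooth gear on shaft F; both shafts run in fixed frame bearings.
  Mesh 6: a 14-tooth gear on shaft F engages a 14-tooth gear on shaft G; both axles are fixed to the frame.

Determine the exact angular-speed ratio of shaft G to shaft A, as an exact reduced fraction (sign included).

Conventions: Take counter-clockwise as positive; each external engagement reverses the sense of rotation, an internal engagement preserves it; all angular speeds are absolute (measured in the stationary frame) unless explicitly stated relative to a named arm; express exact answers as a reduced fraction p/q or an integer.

class = fixed-axis compound train [6 meshes; 6 ratios multiply, 6 sense flips]
mesh 1 [17T→55T]: running ratio 17/55, sense −
mesh 2 [50T→28T]: running ratio 85/154, sense +
mesh 3 [39T→39T]: running ratio 85/154, sense −
mesh 4 [80T→65T]: running ratio 680/1001, sense +
mesh 5 [65T→85T]: running ratio 40/77, sense −
mesh 6 [14T→14T]: running ratio 40/77, sense +
ω_out/ω_in = 40/77

40/77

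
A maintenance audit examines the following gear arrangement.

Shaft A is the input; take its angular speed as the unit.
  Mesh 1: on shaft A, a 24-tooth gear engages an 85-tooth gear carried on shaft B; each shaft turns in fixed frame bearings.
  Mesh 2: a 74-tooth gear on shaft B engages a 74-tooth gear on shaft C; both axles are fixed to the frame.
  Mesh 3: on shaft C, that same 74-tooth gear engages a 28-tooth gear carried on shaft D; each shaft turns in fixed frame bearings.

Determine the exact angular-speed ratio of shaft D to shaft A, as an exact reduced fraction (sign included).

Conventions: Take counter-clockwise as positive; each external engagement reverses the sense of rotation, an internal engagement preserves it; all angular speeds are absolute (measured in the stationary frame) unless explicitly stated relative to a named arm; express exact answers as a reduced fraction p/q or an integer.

-444/595

class = fixed-axis compound train [3 meshes; 3 ratios multiply, 3 sense flips]
mesh 1 [24T→85T]: running ratio 24/85, sense −
mesh 2 [74T→74T]: running ratio 24/85, sense +
mesh 3 [74T→28T]: running ratio 444/595, sense −
ω_out/ω_in = -444/595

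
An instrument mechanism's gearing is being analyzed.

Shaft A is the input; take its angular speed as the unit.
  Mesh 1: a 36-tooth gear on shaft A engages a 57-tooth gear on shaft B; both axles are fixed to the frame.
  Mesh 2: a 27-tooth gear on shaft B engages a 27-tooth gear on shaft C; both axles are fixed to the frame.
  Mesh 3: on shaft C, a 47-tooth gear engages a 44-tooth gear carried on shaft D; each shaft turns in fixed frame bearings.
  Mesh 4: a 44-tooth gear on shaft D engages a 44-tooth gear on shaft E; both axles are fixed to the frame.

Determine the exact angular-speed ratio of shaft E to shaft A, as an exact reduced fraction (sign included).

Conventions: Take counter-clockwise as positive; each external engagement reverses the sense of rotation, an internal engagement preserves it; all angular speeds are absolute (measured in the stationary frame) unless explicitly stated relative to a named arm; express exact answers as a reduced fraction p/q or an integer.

141/209

class = fixed-axis compound train [4 meshes; 4 ratios multiply, 4 sense flips]
mesh 1 [36T→57T]: running ratio 12/19, sense −
mesh 2 [27T→27T]: running ratio 12/19, sense +
mesh 3 [47T→44T]: running ratio 141/209, sense −
mesh 4 [44T→44T]: running ratio 141/209, sense +
ω_out/ω_in = 141/209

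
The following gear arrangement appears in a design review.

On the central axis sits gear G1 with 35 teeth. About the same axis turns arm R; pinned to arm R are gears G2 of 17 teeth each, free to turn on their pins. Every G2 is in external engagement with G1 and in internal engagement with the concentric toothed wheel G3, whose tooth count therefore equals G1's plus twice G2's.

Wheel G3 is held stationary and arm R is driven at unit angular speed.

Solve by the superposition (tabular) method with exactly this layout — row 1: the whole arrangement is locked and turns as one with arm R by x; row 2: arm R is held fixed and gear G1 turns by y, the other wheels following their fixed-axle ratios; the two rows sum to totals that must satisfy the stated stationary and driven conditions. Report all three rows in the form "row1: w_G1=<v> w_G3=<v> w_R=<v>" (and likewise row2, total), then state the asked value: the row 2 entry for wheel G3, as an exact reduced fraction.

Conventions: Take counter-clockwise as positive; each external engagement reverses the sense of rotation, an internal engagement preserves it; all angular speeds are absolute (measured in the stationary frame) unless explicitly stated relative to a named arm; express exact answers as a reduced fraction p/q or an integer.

row1: w_G1=1 w_G3=1 w_R=1
row2: w_G1=69/35 w_G3=-1 w_R=0
total: w_G1=104/35 w_G3=0 w_R=1
asked value: -1

class = planetary set [G3 = 35+2·17 = 69; Willis about the carrier]
row 1 — lock + rotate with arm: ω_sun = ω_ring = ω_arm = x
row 2 (arm held, sun turns y): ω_ring = −(35/69)·y, ω_arm = 0
boundary: total ω_ring = x − (35/69)·y = 0 and total ω_arm = x = 1  ⇒  y = 69/35, x = 1
row 2 ring = −(35/69)·69/35 = -1
totals (row 1 + row 2): sun 1 + 69/35 = 104/35, ring 1 + (-1) = 0, arm 1 + 0 = 1
asked cell (row2, ring) = -1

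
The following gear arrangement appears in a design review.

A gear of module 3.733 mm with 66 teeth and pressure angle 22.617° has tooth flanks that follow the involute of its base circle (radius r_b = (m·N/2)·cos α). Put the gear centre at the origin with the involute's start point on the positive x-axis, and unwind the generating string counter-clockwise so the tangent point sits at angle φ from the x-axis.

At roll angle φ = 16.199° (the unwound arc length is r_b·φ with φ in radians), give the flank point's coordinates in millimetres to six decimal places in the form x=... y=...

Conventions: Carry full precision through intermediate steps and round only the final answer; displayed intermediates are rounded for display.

x=118.169727 y=0.849804

recognized (one wheel, involute flank): single-mesh tooth geometry, m = 3.733, N = 66
pitch radius r_p = m·N/2 = 3.733·66/2 = 123.189000
base radius r_b = r_p·cos α = 123.189000·cos 22.617° = 113.715292
roll angle φ = 16.199° = 0.28272589 rad
x = r_b·(cos φ + φ·sin φ) = 118.169727
y = r_b·(sin φ − φ·cos φ) = 0.849804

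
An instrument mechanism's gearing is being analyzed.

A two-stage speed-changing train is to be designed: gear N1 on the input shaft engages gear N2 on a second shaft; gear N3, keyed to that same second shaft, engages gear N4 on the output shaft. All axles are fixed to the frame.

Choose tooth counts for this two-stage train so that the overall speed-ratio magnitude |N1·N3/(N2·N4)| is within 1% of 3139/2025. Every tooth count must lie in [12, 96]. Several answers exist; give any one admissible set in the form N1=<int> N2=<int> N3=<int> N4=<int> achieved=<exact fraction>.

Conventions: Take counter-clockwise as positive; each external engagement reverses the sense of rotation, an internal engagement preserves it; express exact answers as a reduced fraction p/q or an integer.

topology: fixed-axis compound train — 2 stages, target 3139/2025
target = 3139/2025 in lowest terms: an exact hit needs N1·N3 = k·3139 and N2·N4 = k·2025 for one integer k, every count in [12, 96]; additionally prefer no 1:1 stage (N1 ≠ N2, N3 ≠ N4)
k = 1: N1·N3 = 3139 = 43·73, N2·N4 = 2025 = 25·81
achieved = 43·73/(25·81) = 3139/2025; |achieved − target| = 0 ≤ 3139/202500 ✓

N1=43 N2=25 N3=73 N4=81 achieved=3139/2025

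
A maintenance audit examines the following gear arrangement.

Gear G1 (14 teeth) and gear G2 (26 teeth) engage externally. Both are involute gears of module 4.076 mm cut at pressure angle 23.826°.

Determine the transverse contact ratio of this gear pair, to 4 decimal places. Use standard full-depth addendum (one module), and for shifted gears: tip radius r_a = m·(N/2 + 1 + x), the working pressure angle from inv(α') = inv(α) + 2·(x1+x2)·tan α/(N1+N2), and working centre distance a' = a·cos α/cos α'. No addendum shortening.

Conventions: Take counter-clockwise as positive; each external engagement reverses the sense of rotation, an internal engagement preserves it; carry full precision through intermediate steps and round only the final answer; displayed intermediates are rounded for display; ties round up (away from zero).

single-mesh involute tooth geometry (14T engaging 26T at module 4.076)
base radii: r_b1 = 26.100402, r_b2 = 48.472175
tip radii: r_a1 = 32.608000, r_a2 = 57.064000
no profile shift: α' = α, a' = a
action lengths: √(r_a1²−r_b1²) = 19.546117, √(r_a2²−r_b2²) = 30.112263
base pitch p_b = π·m·cos α = 11.713833
CR = (19.546117 + 30.112263 − 81.520000·sin 23.82600°)/11.713833 = 1.428015
contact ratio ≈ 1.4280

1.4280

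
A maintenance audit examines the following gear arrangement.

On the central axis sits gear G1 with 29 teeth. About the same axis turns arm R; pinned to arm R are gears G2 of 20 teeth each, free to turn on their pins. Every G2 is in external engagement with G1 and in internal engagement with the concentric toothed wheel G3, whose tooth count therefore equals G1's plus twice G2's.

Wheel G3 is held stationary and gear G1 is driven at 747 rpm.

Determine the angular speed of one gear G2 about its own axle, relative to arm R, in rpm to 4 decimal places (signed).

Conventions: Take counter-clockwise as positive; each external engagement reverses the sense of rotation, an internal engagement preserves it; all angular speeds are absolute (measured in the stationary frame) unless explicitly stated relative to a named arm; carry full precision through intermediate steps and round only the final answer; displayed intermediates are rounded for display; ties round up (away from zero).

-762.6260 rpm

planetary set (29T centre, 20T on arm, 69T internal) — Willis relation
normalise by the input: solve with ω_sun = 1, then scale by 747 rpm
ring teeth: 29 + 2·20 = 69
29(ω_sun−ω_arm) = −69(ω_ring−ω_arm),  ω_ring = 0, ω_sun = 1
29(1−ω_arm) = −69(0−ω_arm)  ⇒  98·ω_arm = 29  ⇒  ω_arm = 29/98
sun–planet mesh: 29·(1−29/98) = −20·(ω_p−ω_arm)  ⇒  ω_p−ω_arm = -2001/1960
scale: ω_p−ω_arm = -2001/1960 × 747 rpm = -762.6260 rpm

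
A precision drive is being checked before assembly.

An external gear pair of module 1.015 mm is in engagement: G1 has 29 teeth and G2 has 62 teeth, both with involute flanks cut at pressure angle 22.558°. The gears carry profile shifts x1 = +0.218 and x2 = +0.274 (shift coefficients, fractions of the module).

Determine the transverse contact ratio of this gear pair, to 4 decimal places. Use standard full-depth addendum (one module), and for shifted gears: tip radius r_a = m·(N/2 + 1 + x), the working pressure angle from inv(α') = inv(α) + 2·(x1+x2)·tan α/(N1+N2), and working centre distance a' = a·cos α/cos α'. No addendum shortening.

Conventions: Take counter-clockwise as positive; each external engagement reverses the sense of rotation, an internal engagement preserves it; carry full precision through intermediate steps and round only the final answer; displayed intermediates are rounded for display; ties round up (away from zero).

class = single-mesh tooth geometry [involute pair 29T × 62T, m = 1.015]
base radii: r_b1 = 13.591489, r_b2 = 29.057665
tip radii: r_a1 = 15.953770, r_a2 = 32.758110
inv(α') = inv(22.558°) + 2·(+0.218+0.274)·tan α/(29+62) = 0.02618046  ⇒  α' = 23.95098°
a' = a·cos α / cos α' = 46.1825·cos 22.558°/cos 23.95098° = 46.667552
action lengths: √(r_a1²−r_b1²) = 8.354293, √(r_a2²−r_b2²) = 15.124346
base pitch p_b = π·m·cos α = 2.944753
CR = (8.354293 + 15.124346 − 46.667552·sin 23.95098°)/2.944753 = 1.539592
contact ratio ≈ 1.5396

1.5396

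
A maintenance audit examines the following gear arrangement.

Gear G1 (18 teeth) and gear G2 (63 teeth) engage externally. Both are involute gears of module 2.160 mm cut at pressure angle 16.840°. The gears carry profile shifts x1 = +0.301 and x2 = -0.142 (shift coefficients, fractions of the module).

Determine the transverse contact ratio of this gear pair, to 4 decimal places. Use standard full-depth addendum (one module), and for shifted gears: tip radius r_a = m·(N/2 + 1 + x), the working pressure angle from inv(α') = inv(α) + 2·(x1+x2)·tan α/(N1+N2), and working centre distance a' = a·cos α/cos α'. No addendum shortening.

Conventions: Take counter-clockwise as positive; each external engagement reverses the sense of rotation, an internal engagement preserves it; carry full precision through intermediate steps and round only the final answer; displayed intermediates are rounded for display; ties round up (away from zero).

1.7091

recognized (one external pair, fixed centres): single-mesh tooth geometry, m = 2.160, N1 = 18, N2 = 63
base radii: r_b1 = 18.606364, r_b2 = 65.122273
tip radii: r_a1 = 22.250160, r_a2 = 69.893280
inv(α') = inv(16.840°) + 2·(+0.301-0.142)·tan α/(18+63) = 0.00995458  ⇒  α' = 17.55080°
a' = a·cos α / cos α' = 87.4800·cos 16.840°/cos 17.55080° = 87.816498
action lengths: √(r_a1²−r_b1²) = 12.201346, √(r_a2²−r_b2²) = 25.380309
base pitch p_b = π·m·cos α = 6.494846
CR = (12.201346 + 25.380309 − 87.816498·sin 17.55080°)/6.494846 = 1.709121
contact ratio ≈ 1.7091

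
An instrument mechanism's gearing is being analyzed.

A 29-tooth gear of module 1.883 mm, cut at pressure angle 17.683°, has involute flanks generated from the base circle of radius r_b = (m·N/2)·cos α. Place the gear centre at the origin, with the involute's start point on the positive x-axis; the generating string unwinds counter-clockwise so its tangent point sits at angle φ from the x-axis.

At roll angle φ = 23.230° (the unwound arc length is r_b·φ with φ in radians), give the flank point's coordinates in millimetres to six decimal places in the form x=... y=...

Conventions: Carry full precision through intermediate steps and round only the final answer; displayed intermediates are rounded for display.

class = single-mesh tooth geometry [base-circle involute, m = 1.883, 29T]
pitch radius r_p = m·N/2 = 1.883·29/2 = 27.303500
base radius r_b = r_p·cos α = 27.303500·cos 17.683° = 26.013455
roll angle φ = 23.230° = 0.40543999 rad
x = r_b·(cos φ + φ·sin φ) = 28.064455
y = r_b·(sin φ − φ·cos φ) = 0.568461

x=28.064455 y=0.568461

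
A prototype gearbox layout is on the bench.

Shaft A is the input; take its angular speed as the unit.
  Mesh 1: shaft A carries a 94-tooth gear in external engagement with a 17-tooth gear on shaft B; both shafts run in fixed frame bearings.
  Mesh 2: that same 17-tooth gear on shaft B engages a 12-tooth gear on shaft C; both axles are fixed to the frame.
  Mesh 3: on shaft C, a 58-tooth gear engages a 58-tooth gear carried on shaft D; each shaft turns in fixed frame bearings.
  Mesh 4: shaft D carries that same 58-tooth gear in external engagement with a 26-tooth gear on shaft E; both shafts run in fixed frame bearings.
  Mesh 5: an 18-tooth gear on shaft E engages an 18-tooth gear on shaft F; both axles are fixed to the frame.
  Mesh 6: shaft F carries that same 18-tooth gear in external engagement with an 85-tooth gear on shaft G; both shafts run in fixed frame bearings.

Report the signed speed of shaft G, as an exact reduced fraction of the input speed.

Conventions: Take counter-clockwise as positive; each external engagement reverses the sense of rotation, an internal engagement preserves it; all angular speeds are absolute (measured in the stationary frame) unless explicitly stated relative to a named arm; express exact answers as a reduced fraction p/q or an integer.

4089/1105

6-mesh fixed-axis compound train (all bearings frame-fixed)
mesh 1 [94T→17T]: |ω|/ω_in = 1×94/17 = 94/17, sense flips to −
mesh 2 [17T→12T]: |ω|/ω_in = (94/17)×17/12 = 47/6, sense flips to +
mesh 3 [58T→58T]: |ω|/ω_in = (47/6)×58/58 = 47/6, sense flips to −
mesh 4 [58T→26T]: |ω|/ω_in = (47/6)×58/26 = 1363/78, sense flips to +
mesh 5 [18T→18T]: |ω|/ω_in = (1363/78)×18/18 = 1363/78, sense flips to −
mesh 6 [18T→85T]: |ω|/ω_in = (1363/78)×18/85 = 4089/1105, sense flips to +
signed output speed (× input speed) = 4089/1105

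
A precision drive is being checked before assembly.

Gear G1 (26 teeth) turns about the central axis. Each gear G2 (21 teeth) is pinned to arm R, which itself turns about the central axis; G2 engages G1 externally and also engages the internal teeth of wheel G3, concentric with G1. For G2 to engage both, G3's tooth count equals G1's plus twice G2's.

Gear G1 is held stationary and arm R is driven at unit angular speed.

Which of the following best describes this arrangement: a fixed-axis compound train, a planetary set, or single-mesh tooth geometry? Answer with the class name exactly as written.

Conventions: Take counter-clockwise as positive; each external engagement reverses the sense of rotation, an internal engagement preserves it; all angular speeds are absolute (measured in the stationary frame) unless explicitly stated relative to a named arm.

class = planetary set [G3 = 26+2·21 = 68; Willis about the carrier]
classification: planetary set

planetary set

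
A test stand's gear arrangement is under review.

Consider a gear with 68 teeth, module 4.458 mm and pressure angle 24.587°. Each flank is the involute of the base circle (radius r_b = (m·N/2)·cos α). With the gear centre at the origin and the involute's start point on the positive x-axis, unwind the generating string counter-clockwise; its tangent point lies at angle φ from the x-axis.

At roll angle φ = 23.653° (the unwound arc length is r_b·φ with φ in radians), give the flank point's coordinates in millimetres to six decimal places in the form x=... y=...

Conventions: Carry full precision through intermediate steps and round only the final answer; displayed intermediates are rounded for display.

recognized (one wheel, involute flank): single-mesh tooth geometry, m = 4.458, N = 68
pitch radius r_p = m·N/2 = 4.458·68/2 = 151.572000
base radius r_b = r_p·cos α = 151.572000·cos 24.587° = 137.829048
roll angle φ = 23.653° = 0.41282273 rad
x = r_b·(cos φ + φ·sin φ) = 149.077972
y = r_b·(sin φ − φ·cos φ) = 3.177539

x=149.077972 y=3.177539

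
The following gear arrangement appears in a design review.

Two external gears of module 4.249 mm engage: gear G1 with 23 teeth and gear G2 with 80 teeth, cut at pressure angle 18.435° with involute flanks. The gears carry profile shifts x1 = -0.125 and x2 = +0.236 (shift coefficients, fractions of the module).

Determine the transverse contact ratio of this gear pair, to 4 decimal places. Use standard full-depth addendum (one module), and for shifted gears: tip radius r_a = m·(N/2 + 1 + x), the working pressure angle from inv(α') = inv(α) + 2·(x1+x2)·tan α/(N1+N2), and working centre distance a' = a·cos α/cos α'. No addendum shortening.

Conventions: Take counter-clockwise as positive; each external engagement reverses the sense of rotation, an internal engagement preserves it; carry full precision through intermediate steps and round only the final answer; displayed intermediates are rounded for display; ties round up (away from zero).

1.7944

recognized (one external pair, fixed centres): single-mesh tooth geometry, m = 4.249, N1 = 23, N2 = 80
base radii: r_b1 = 46.355973, r_b2 = 161.238165
tip radii: r_a1 = 52.581375, r_a2 = 175.211764
inv(α') = inv(18.435°) + 2·(-0.125+0.236)·tan α/(23+80) = 0.01230133  ⇒  α' = 18.79775°
a' = a·cos α / cos α' = 218.8235·cos 18.435°/cos 18.79775° = 219.290688
action lengths: √(r_a1²−r_b1²) = 24.817832, √(r_a2²−r_b2²) = 68.566875
base pitch p_b = π·m·cos α = 12.663616
CR = (24.817832 + 68.566875 − 219.290688·sin 18.79775°)/12.663616 = 1.794352
contact ratio ≈ 1.7944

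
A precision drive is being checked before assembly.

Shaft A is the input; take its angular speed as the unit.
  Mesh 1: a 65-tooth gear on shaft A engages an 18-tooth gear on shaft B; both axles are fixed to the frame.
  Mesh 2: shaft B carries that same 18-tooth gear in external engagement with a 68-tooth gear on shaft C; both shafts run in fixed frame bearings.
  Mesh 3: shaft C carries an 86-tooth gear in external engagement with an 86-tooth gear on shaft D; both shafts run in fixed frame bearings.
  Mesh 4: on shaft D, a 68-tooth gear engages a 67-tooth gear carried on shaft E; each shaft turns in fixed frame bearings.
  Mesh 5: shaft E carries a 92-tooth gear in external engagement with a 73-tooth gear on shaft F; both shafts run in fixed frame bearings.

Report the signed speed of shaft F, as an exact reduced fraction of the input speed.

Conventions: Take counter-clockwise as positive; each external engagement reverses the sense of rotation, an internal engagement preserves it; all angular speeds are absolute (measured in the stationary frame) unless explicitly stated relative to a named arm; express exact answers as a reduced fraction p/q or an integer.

-5980/4891

5-mesh fixed-axis compound train (all bearings frame-fixed)
mesh 1 [65T→18T]: |ω|/ω_in = 1×65/18 = 65/18, sense flips to −
mesh 2 [18T→68T]: |ω|/ω_in = (65/18)×18/68 = 65/68, sense flips to +
mesh 3 [86T→86T]: |ω|/ω_in = (65/68)×86/86 = 65/68, sense flips to −
mesh 4 [68T→67T]: |ω|/ω_in = (65/68)×68/67 = 65/67, sense flips to +
mesh 5 [92T→73T]: |ω|/ω_in = (65/67)×92/73 = 5980/4891, sense flips to −
signed output speed (× input speed) = -5980/4891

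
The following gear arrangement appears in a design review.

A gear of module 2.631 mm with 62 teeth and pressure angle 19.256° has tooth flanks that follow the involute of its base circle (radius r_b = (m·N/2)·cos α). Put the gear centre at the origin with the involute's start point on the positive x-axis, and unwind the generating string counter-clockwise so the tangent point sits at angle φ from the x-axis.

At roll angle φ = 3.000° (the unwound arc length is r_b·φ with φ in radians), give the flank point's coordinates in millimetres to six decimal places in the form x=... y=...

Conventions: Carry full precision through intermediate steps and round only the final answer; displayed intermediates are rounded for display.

single-mesh involute tooth geometry (62T wheel at module 2.631)
pitch radius r_p = m·N/2 = 2.631·62/2 = 81.561000
base radius r_b = r_p·cos α = 81.561000·cos 19.256° = 76.998028
roll angle φ = 3.000° = 0.05235988 rad
x = r_b·(cos φ + φ·sin φ) = 77.103503
y = r_b·(sin φ − φ·cos φ) = 0.003683

x=77.103503 y=0.003683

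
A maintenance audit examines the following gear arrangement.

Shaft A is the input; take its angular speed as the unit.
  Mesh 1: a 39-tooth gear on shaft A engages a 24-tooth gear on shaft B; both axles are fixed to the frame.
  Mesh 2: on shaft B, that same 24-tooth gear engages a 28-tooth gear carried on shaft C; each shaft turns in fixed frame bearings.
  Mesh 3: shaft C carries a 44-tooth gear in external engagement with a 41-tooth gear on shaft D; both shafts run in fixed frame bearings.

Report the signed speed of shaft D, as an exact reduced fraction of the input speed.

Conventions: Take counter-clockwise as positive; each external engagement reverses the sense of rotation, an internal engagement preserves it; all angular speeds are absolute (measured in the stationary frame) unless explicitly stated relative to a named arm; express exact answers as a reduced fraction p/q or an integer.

-429/287

3-mesh fixed-axis compound train (all bearings frame-fixed)
mesh 1 [39T→24T]: |ω|/ω_in = 1×39/24 = 13/8, sense flips to −
mesh 2 [24T→28T]: |ω|/ω_in = (13/8)×24/28 = 39/28, sense flips to +
mesh 3 [44T→41T]: |ω|/ω_in = (39/28)×44/41 = 429/287, sense flips to −
signed output speed (× input speed) = -429/287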